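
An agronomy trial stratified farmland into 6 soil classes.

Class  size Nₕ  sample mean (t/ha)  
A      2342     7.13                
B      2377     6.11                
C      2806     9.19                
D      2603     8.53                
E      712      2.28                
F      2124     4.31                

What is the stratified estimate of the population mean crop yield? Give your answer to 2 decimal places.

6.94

N = 12964; weights Wₕ = Nₕ/N = (0.1807, 0.1834, 0.2164, 0.2008, 0.0549, 0.1638).
x̄_st = Σ Wₕ·x̄ₕ = 0.1807·7.13 + 0.1834·6.11 + 0.2164·9.19 + 0.2008·8.53 + 0.0549·2.28 + 0.1638·4.31 ≈ 6.9416...
→ 6.94.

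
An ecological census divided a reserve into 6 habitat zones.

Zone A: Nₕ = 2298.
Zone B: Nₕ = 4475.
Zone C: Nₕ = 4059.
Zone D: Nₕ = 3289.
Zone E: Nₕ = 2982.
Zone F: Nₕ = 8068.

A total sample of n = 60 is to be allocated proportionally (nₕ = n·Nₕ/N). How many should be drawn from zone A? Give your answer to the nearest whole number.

N = 2298 + 4475 + 4059 + 3289 + 2982 + 8068 = 25171.
n_A = 60·2298/25171 = 5.478... → 5.

5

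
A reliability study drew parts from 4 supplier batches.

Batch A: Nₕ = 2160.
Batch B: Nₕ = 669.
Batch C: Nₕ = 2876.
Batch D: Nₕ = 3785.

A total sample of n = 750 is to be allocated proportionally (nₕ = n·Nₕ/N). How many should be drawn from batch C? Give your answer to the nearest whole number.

Share of batch C = 2876/9490 = 0.30306.
Allocate 750 × 0.30306 = 227.292... → 227.

227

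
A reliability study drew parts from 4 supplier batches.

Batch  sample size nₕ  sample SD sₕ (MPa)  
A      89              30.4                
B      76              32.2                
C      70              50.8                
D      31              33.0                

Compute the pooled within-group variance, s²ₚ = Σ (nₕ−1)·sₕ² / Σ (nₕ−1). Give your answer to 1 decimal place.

A: (89−1)·30.4² = 88·924.16 = 81326.08
B: (76−1)·32.2² = 75·1036.84 = 77763
C: (70−1)·50.8² = 69·2580.64 = 178064.16
D: (31−1)·33.0² = 30·1089 = 32670
Numerator = 369823.24; denominator = Σ(nₕ−1) = 262.
s²ₚ = 369823.24/262 = 1411.539... → 1411.5.

1411.5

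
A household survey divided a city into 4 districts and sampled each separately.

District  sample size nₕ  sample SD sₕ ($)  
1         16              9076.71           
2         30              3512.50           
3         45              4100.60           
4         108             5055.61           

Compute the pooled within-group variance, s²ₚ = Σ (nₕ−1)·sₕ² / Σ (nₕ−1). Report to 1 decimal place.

Degrees of freedom: 15 + 29 + 44 + 107 = 195.
Σ(nₕ−1)sₕ² = 15·82386664.4241 + 29·12337656.25 + 44·16814920.36 + 107·25559192.4721 = 5068282087.9662.
s²ₚ = 5068282087.9662 / 195 = 25991190.195... → 25991190.2.

25991190.2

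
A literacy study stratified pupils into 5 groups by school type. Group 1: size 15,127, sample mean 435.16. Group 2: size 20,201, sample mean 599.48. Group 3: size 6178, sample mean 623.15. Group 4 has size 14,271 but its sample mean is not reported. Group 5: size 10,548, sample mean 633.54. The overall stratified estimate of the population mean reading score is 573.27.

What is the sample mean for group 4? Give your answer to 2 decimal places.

N = 15127 + 20201 + 6178 + 14271 + 10548 = 66325.
Overall total = μ·N = 573.27·66325 = 38022132.75.
Subtract the known strata: 15127·435.16 + 20201·599.48 + 6178·623.15 + 10548·633.54 = 29225161.42.
Remaining total for group 4: 38022132.75 − 29225161.42 = 8796971.33.
Divide by its size: 8796971.33 / 14271 = 616.4229... → 616.42.

616.42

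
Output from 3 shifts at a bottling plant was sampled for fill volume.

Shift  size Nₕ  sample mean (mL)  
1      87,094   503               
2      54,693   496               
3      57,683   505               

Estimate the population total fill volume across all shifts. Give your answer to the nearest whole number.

100065925

Population total = Σ Nₕ·x̄ₕ (each stratum's size times its mean).
87094·503 + 54693·496 + 57683·505 = 43808282 + 27127728 + 29129915 = 100065925.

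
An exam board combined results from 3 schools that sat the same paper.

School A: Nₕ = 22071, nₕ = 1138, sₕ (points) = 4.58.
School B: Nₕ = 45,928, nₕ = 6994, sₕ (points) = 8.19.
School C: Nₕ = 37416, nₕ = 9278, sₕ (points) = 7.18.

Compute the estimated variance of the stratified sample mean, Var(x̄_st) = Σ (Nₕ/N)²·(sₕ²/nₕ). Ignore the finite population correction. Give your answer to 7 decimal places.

0.0033285

N = 105415; Wₕ = Nₕ/N.
school A: (22071/105415)²·4.58²/1138 = 0.0008080308
school B: (45928/105415)²·8.19²/6994 = 0.0018205073
school C: (37416/105415)²·7.18²/9278 = 0.0007000103
Sum = 0.0033285483 → 0.0033285.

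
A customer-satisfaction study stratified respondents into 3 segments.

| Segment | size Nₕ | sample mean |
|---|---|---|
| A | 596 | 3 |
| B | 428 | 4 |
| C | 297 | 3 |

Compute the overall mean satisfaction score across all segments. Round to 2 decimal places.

3.32

N = 1321; weights Wₕ = Nₕ/N = (0.4512, 0.3240, 0.2248).
x̄_st = Σ Wₕ·x̄ₕ = 0.4512·3 + 0.3240·4 + 0.2248·3 ≈ 3.3240...
→ 3.32.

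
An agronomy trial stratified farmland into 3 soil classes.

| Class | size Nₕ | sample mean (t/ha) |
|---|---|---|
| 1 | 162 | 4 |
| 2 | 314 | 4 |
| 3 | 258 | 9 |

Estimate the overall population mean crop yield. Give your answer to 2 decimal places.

N = 162 + 314 + 258 = 734.
Weight each subgroup mean by Nₕ/N and sum.
Σ Nₕx̄ₕ = 162·4 + 314·4 + 258·9 = 648 + 1256 + 2322 = 4226.
Divide by N: 4226 / 734 = 5.7575... → 5.76.

5.76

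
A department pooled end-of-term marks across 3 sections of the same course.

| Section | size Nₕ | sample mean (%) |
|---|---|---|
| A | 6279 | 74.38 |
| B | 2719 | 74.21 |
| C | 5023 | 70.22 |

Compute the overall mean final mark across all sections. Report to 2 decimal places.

x̄_st = (Σ Nₕx̄ₕ) / (Σ Nₕ) = (6279·74.38 + 2719·74.21 + 5023·70.22) / 14021
= 1021524.07 / 14021 = 72.8567... → 72.86.

72.86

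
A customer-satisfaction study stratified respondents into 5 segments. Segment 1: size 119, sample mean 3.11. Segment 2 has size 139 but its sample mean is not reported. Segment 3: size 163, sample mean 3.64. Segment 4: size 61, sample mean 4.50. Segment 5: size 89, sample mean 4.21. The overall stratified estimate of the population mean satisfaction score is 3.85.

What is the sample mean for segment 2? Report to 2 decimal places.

N = 119 + 139 + 163 + 61 + 89 = 571.
Overall total = μ·N = 3.85·571 = 2198.35.
Subtract the known strata: 119·3.11 + 163·3.64 + 61·4.50 + 89·4.21 = 1612.6.
Remaining total for segment 2: 2198.35 − 1612.6 = 585.75.
Divide by its size: 585.75 / 139 = 4.2140... → 4.21.

4.21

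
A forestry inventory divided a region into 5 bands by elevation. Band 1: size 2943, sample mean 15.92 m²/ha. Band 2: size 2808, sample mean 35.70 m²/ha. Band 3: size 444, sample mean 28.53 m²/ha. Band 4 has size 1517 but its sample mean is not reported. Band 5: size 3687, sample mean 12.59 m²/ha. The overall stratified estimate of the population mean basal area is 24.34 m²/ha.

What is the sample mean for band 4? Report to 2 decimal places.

46.98

N = 2943 + 2808 + 444 + 1517 + 3687 = 11399.
Overall total = μ·N = 24.34·11399 = 277451.66.
Subtract the known strata: 2943·15.92 + 2808·35.70 + 444·28.53 + 3687·12.59 = 206184.81.
Remaining total for band 4: 277451.66 − 206184.81 = 71266.85.
Divide by its size: 71266.85 / 1517 = 46.9788... → 46.98.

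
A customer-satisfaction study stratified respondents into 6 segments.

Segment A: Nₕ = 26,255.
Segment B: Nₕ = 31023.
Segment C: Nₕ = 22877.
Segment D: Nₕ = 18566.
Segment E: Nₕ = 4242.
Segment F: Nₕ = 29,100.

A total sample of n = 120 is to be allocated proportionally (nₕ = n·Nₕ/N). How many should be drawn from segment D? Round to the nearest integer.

N = 26255 + 31023 + 22877 + 18566 + 4242 + 29100 = 132063.
n_D = 120·18566/132063 = 16.870... → 17.

17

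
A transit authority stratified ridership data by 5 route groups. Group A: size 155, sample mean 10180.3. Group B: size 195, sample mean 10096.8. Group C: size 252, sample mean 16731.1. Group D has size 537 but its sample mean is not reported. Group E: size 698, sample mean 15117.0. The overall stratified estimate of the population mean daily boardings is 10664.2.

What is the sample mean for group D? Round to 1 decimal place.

2375.1

N = 155 + 195 + 252 + 537 + 698 = 1837.
Overall total = μ·N = 10664.2·1837 = 19590135.4.
Subtract the known strata: 155·10180.3 + 195·10096.8 + 252·16731.1 + 698·15117.0 = 18314725.7.
Remaining total for group D: 19590135.4 − 18314725.7 = 1275409.7.
Divide by its size: 1275409.7 / 537 = 2375.065... → 2375.1.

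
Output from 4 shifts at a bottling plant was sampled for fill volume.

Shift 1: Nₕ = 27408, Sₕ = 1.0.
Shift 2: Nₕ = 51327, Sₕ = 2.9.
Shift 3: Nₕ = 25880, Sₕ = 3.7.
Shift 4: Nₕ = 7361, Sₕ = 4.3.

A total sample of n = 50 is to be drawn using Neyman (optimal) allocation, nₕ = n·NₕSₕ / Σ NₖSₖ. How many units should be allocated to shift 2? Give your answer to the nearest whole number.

1: NₕSₕ = 27408·1.0 = 27408
2: NₕSₕ = 51327·2.9 = 148848.3
3: NₕSₕ = 25880·3.7 = 95756
4: NₕSₕ = 7361·4.3 = 31652.3
Σ NₕSₕ = 303664.6.
n_2 = 50·148848.3/303664.6 = 24.509... → 25.

25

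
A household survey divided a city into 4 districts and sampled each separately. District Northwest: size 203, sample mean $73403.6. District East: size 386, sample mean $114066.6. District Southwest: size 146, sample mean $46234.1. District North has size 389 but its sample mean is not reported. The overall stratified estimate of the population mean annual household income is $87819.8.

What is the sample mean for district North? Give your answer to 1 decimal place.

Σ Nₕx̄ₕ = N·μ, so 389·x̄_North = 1124·87819.8 − (203·73403.6 + 386·114066.6 + 146·46234.1).
= 98709455.2 − 65680817 = 33028638.2.
x̄_North = 33028638.2 / 389 = 84906.525... → 84906.5.

84906.5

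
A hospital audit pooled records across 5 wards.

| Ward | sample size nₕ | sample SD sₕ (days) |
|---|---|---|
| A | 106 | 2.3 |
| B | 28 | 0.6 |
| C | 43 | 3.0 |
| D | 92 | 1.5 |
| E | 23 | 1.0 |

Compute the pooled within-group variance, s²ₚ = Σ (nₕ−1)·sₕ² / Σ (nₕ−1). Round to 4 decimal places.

4.0764

Degrees of freedom: 105 + 27 + 42 + 91 + 22 = 287.
Σ(nₕ−1)sₕ² = 105·5.29 + 27·0.36 + 42·9 + 91·2.25 + 22·1 = 1169.92.
s²ₚ = 1169.92 / 287 = 4.076376... → 4.0764.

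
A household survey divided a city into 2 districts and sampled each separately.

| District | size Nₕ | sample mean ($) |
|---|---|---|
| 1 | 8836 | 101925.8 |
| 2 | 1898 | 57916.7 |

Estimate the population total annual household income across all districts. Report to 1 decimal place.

Population total = Σ Nₕ·x̄ₕ (each stratum's size times its mean).
8836·101925.8 + 1898·57916.7 = 900616368.8 + 109925896.6 = 1010542265.4.

1010542265.4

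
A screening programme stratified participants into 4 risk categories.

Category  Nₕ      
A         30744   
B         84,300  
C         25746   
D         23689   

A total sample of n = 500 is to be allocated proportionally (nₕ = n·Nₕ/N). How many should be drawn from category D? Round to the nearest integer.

N = 30744 + 84300 + 25746 + 23689 = 164479.
n_D = 500·23689/164479 = 72.012... → 72.

72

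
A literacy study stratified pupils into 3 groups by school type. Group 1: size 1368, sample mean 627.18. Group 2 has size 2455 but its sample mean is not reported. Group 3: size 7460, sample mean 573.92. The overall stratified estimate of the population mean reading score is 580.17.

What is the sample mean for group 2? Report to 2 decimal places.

N = 1368 + 2455 + 7460 = 11283.
Overall total = μ·N = 580.17·11283 = 6546058.11.
Subtract the known strata: 1368·627.18 + 7460·573.92 = 5139425.44.
Remaining total for group 2: 6546058.11 − 5139425.44 = 1406632.67.
Divide by its size: 1406632.67 / 2455 = 572.9665... → 572.97.

572.97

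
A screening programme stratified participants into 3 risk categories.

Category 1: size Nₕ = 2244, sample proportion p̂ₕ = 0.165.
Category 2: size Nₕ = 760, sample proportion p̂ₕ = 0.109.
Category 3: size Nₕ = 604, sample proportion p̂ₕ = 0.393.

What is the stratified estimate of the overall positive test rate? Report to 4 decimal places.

N = 2244 + 760 + 604 = 3608.
Overall proportion = Σ (Nₕ/N)·p̂ₕ.
Σ Nₕp̂ₕ = 370.26 + 82.84 + 237.372 = 690.472.
690.472 / 3608 = 0.191373... → 0.1914.

0.1914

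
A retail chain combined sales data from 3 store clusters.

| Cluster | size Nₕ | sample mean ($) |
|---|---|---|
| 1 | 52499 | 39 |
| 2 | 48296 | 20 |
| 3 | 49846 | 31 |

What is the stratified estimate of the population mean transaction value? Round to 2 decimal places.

x̄_st = (Σ Nₕx̄ₕ) / (Σ Nₕ) = (52499·39 + 48296·20 + 49846·31) / 150641
= 4558607 / 150641 = 30.2614... → 30.26.

30.26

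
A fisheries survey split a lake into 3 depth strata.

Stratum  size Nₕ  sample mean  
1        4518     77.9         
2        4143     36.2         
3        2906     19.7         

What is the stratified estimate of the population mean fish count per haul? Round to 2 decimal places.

x̄_st = (Σ Nₕx̄ₕ) / (Σ Nₕ) = (4518·77.9 + 4143·36.2 + 2906·19.7) / 11567
= 559177 / 11567 = 48.3424... → 48.34.

48.34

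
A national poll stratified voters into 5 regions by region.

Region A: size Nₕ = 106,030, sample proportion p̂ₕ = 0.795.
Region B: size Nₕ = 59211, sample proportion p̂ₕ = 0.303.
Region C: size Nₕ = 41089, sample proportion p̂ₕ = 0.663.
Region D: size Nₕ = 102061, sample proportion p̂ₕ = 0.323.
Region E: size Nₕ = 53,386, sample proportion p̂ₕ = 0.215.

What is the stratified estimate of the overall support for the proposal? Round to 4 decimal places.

Wₕ = Nₕ/N with N = 361777: 0.2931, 0.1637, 0.1136, 0.2821, 0.1476.
p̂_st = 0.2931·0.795 + 0.1637·0.303 + 0.1136·0.663 + 0.2821·0.323 + 0.1476·0.215 ≈ 0.480739... → 0.4807.

0.4807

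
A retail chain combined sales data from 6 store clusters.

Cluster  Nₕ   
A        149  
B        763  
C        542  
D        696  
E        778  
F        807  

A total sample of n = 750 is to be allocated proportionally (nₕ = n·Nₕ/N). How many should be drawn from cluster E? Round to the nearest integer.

156

N = 149 + 763 + 542 + 696 + 778 + 807 = 3735.
n_E = 750·778/3735 = 156.225... → 156.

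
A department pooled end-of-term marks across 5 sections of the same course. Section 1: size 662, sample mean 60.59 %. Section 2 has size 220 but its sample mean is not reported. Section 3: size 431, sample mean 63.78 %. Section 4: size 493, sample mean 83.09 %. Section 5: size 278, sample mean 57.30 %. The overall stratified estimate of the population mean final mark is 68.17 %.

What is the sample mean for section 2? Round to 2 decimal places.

N = 662 + 220 + 431 + 493 + 278 = 2084.
Overall total = μ·N = 68.17·2084 = 142066.28.
Subtract the known strata: 662·60.59 + 431·63.78 + 493·83.09 + 278·57.30 = 124492.53.
Remaining total for section 2: 142066.28 − 124492.53 = 17573.75.
Divide by its size: 17573.75 / 220 = 79.8807... → 79.88.

79.88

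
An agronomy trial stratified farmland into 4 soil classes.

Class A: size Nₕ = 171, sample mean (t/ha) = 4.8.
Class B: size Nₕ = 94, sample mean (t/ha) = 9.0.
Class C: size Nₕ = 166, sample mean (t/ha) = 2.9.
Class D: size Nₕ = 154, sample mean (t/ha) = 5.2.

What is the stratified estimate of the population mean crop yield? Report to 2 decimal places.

5.04

x̄_st = (Σ Nₕx̄ₕ) / (Σ Nₕ) = (171·4.8 + 94·9.0 + 166·2.9 + 154·5.2) / 585
= 2949 / 585 = 5.0410... → 5.04.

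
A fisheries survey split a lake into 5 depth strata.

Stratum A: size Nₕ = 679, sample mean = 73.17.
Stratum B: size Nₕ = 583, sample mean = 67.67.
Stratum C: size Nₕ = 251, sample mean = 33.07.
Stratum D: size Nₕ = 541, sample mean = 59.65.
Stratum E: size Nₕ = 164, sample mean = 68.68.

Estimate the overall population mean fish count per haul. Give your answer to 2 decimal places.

63.56

N = 2218; weights Wₕ = Nₕ/N = (0.3061, 0.2628, 0.1132, 0.2439, 0.0739).
x̄_st = Σ Wₕ·x̄ₕ = 0.3061·73.17 + 0.2628·67.67 + 0.1132·33.07 + 0.2439·59.65 + 0.0739·68.68 ≈ 63.5567...
→ 63.56.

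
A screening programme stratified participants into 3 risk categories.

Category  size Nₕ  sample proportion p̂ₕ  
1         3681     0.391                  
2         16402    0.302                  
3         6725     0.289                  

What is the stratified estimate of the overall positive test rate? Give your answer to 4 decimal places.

N = 3681 + 16402 + 6725 = 26808.
Overall proportion = Σ (Nₕ/N)·p̂ₕ.
Σ Nₕp̂ₕ = 1439.271 + 4953.404 + 1943.525 = 8336.2.
8336.2 / 26808 = 0.310959... → 0.3110.

0.3110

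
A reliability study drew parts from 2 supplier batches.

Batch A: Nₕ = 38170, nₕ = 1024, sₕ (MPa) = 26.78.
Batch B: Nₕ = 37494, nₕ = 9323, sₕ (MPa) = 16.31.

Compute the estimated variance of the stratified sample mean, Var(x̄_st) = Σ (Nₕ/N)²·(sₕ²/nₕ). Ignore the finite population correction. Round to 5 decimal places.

0.18524

N = 75664. Term for each stratum: Wₕ²sₕ²/nₕ.
Var(x̄_st) = 0.17823251 + 0.00700644 = 0.18523894 → 0.18524.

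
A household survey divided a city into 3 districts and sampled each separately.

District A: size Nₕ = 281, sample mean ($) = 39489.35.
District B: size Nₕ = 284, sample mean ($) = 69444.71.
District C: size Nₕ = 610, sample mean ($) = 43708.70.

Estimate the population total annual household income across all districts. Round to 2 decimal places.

57481111.99

Population total = Σ Nₕ·x̄ₕ (each stratum's size times its mean).
281·39489.35 + 284·69444.71 + 610·43708.70 = 11096507.35 + 19722297.64 + 26662307 = 57481111.99.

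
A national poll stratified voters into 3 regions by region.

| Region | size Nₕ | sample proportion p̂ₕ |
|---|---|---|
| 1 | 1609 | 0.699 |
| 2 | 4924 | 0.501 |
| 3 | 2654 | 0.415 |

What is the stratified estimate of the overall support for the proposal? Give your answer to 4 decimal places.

0.5108

N = 1609 + 4924 + 2654 = 9187.
Overall proportion = Σ (Nₕ/N)·p̂ₕ.
Σ Nₕp̂ₕ = 1124.691 + 2466.924 + 1101.41 = 4693.025.
4693.025 / 9187 = 0.510833... → 0.5108.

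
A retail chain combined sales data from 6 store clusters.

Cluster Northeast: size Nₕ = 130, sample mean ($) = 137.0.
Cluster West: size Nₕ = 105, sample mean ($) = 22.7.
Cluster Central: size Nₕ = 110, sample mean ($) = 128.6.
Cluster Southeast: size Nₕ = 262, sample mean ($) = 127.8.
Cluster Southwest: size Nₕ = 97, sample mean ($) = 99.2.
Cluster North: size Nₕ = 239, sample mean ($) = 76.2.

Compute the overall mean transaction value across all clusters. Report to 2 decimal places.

101.44

N = 130 + 105 + 110 + 262 + 97 + 239 = 943.
Overall mean = Σ (Nₕ/N)·x̄ₕ — weight by population share, not a simple average.
Σ Nₕx̄ₕ = 130·137.0 + 105·22.7 + 110·128.6 + 262·127.8 + 97·99.2 + 239·76.2 = 17810 + 2383.5 + 14146 + 33483.6 + 9622.4 + 18211.8 = 95657.3.
Divide by N: 95657.3 / 943 = 101.4393... → 101.44.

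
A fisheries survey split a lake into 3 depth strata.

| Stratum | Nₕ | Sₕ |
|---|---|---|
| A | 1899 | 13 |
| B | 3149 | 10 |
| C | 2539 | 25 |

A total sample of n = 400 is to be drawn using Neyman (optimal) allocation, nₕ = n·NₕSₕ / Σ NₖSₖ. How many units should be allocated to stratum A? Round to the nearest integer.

Σ NₕSₕ = 1899·13 + 3149·10 + 2539·25 = 119652.
Share for A: 24687/119652 = 0.20632.
n_A = 400 × 0.20632 = 82.529... → 83.

83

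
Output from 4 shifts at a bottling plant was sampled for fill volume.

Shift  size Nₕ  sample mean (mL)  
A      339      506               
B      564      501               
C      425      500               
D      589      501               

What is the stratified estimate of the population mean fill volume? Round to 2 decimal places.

x̄_st = (Σ Nₕx̄ₕ) / (Σ Nₕ) = (339·506 + 564·501 + 425·500 + 589·501) / 1917
= 961687 / 1917 = 501.6625... → 501.66.

501.66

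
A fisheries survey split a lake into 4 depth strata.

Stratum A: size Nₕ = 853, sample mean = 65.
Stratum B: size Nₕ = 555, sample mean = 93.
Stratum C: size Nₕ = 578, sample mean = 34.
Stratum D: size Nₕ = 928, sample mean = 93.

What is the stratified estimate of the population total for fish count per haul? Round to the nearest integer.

Estimate total by summing Nₕ·x̄ₕ over strata.
853·65 + 555·93 + 578·34 + 928·93 = 55445 + 51615 + 19652 + 86304 = 213016.

213016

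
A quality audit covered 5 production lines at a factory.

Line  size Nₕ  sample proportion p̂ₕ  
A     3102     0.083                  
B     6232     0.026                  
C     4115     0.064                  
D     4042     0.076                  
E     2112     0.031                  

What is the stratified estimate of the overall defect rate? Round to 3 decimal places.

Wₕ = Nₕ/N with N = 19603: 0.1582, 0.3179, 0.2099, 0.2062, 0.1077.
p̂_st = 0.1582·0.083 + 0.3179·0.026 + 0.2099·0.064 + 0.2062·0.076 + 0.1077·0.031 ≈ 0.05384... → 0.054.

0.054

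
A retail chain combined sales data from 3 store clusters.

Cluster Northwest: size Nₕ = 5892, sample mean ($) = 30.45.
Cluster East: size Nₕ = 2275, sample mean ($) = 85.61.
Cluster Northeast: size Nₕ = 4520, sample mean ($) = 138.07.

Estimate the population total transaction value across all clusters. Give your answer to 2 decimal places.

998250.55

Northwest: 5892·30.45 = 179411.4
East: 2275·85.61 = 194762.75
Northeast: 4520·138.07 = 624076.4
τ̂ = Σ Nₕx̄ₕ = 998250.55.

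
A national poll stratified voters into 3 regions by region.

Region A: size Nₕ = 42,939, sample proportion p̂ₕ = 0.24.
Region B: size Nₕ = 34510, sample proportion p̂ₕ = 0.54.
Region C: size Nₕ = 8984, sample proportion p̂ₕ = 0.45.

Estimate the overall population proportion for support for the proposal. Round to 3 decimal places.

0.382

Wₕ = Nₕ/N with N = 86433: 0.4968, 0.3993, 0.1039.
p̂_st = 0.4968·0.24 + 0.3993·0.54 + 0.1039·0.45 ≈ 0.38161... → 0.382.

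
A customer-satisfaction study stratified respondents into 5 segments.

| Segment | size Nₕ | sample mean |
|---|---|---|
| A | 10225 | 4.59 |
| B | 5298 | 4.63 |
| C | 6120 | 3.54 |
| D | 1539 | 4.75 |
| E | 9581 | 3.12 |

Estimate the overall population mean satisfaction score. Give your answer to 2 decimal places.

N = 10225 + 5298 + 6120 + 1539 + 9581 = 32763.
Overall mean = Σ (Nₕ/N)·x̄ₕ — weight by population share, not a simple average.
Σ Nₕx̄ₕ = 10225·4.59 + 5298·4.63 + 6120·3.54 + 1539·4.75 + 9581·3.12 = 46932.75 + 24529.74 + 21664.8 + 7310.25 + 29892.72 = 130330.26.
Divide by N: 130330.26 / 32763 = 3.9780... → 3.98.

3.98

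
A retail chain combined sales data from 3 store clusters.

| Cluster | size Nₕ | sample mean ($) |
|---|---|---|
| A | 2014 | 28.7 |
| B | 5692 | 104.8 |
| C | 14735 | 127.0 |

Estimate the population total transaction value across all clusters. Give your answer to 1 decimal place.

A: 2014·28.7 = 57801.8
B: 5692·104.8 = 596521.6
C: 14735·127.0 = 1871345
τ̂ = Σ Nₕx̄ₕ = 2525668.4.

2525668.4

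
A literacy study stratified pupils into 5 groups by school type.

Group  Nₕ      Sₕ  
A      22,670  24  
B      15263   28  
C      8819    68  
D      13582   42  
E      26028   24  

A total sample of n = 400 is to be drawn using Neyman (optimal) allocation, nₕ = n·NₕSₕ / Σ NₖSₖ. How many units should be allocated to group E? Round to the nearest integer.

90

A: NₕSₕ = 22670·24 = 544080
B: NₕSₕ = 15263·28 = 427364
C: NₕSₕ = 8819·68 = 599692
D: NₕSₕ = 13582·42 = 570444
E: NₕSₕ = 26028·24 = 624672
Σ NₕSₕ = 2766252.
n_E = 400·624672/2766252 = 90.328... → 90.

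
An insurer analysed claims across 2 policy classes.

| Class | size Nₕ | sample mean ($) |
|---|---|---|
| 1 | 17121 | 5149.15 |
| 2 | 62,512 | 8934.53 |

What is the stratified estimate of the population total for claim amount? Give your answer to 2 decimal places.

1: 17121·5149.15 = 88158597.15
2: 62512·8934.53 = 558515339.36
τ̂ = Σ Nₕx̄ₕ = 646673936.51.

646673936.51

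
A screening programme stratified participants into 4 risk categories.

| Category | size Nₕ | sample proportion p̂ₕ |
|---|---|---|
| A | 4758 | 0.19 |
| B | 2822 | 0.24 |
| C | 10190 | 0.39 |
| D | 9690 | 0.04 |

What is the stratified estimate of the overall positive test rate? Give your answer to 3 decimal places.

0.216

N = 4758 + 2822 + 10190 + 9690 = 27460.
Overall proportion = Σ (Nₕ/N)·p̂ₕ.
Σ Nₕp̂ₕ = 904.02 + 677.28 + 3974.1 + 387.6 = 5943.
5943 / 27460 = 0.21642... → 0.216.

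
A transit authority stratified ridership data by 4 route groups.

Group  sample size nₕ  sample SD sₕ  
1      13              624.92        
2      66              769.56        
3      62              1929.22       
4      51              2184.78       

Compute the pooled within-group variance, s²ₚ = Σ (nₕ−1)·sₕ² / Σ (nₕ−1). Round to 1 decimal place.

2706804.4

Degrees of freedom: 12 + 65 + 61 + 50 = 188.
Σ(nₕ−1)sₕ² = 12·390525.0064 + 65·592222.5936 + 61·3721889.8084 + 50·4773263.6484 = 508879229.3932.
s²ₚ = 508879229.3932 / 188 = 2706804.412... → 2706804.4.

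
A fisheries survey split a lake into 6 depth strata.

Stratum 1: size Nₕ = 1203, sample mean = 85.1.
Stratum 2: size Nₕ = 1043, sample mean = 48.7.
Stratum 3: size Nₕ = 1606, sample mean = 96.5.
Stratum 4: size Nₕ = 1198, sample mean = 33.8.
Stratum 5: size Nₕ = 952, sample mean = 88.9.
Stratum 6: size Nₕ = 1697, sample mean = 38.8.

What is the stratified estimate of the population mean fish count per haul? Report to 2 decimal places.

64.83

N = 1203 + 1043 + 1606 + 1198 + 952 + 1697 = 7699.
The stratified mean weights each stratum mean by its population share Nₕ/N.
Σ Nₕx̄ₕ = 1203·85.1 + 1043·48.7 + 1606·96.5 + 1198·33.8 + 952·88.9 + 1697·38.8 = 102375.3 + 50794.1 + 154979 + 40492.4 + 84632.8 + 65843.6 = 499117.2.
Divide by N: 499117.2 / 7699 = 64.8288... → 64.83.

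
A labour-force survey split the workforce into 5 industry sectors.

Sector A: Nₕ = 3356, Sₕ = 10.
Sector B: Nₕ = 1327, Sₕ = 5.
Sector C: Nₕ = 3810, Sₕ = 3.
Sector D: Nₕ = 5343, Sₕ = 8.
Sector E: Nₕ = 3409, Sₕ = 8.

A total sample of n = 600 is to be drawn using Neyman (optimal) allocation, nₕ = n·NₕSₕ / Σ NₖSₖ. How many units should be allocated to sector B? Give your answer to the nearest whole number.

Σ NₕSₕ = 3356·10 + 1327·5 + 3810·3 + 5343·8 + 3409·8 = 121641.
Share for B: 6635/121641 = 0.05455.
n_B = 600 × 0.05455 = 32.727... → 33.

33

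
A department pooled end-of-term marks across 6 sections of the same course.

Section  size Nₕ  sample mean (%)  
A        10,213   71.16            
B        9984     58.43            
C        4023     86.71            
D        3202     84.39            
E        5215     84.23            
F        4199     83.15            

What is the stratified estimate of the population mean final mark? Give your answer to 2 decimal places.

N = 10213 + 9984 + 4023 + 3202 + 5215 + 4199 = 36836.
Weight each subgroup mean by Nₕ/N and sum.
Σ Nₕx̄ₕ = 10213·71.16 + 9984·58.43 + 4023·86.71 + 3202·84.39 + 5215·84.23 + 4199·83.15 = 726757.08 + 583365.12 + 348834.33 + 270216.78 + 439259.45 + 349146.85 = 2717579.61.
Divide by N: 2717579.61 / 36836 = 73.7751... → 73.78.

73.78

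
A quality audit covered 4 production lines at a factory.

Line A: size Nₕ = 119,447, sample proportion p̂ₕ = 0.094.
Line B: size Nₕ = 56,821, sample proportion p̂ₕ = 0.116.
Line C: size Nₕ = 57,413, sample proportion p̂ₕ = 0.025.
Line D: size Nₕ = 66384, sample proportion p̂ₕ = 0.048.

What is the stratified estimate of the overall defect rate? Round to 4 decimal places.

Wₕ = Nₕ/N with N = 300065: 0.3981, 0.1894, 0.1913, 0.2212.
p̂_st = 0.3981·0.094 + 0.1894·0.116 + 0.1913·0.025 + 0.2212·0.048 ≈ 0.074787... → 0.0748.

0.0748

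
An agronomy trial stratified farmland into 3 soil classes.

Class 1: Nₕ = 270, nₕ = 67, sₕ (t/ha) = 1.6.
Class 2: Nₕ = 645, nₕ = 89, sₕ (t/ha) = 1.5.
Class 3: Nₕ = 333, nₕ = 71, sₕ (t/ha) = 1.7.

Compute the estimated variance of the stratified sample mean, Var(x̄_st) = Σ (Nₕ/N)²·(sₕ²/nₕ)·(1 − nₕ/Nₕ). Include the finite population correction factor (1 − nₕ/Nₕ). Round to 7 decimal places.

N = 1248; Wₕ = Nₕ/N.
class 1: (270/1248)²·1.6²/67·(1 − 67/270) = 0.0013446083
class 2: (645/1248)²·1.5²/89·(1 − 89/645) = 0.0058210033
class 3: (333/1248)²·1.7²/71·(1 − 71/333) = 0.0022801103
Sum = 0.0094457219 → 0.0094457.

0.0094457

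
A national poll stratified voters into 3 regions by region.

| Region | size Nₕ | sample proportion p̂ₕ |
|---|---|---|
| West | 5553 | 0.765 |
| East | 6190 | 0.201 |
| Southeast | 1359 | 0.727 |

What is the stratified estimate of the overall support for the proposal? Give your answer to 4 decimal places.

Wₕ = Nₕ/N with N = 13102: 0.4238, 0.4724, 0.1037.
p̂_st = 0.4238·0.765 + 0.4724·0.201 + 0.1037·0.727 ≈ 0.494598... → 0.4946.

0.4946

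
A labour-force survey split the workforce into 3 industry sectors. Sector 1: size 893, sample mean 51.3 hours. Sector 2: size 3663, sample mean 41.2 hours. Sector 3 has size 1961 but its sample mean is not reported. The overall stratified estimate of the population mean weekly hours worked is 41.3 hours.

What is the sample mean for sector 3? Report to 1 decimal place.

N = 893 + 3663 + 1961 = 6517.
Overall total = μ·N = 41.3·6517 = 269152.1.
Subtract the known strata: 893·51.3 + 3663·41.2 = 196726.5.
Remaining total for sector 3: 269152.1 − 196726.5 = 72425.6.
Divide by its size: 72425.6 / 1961 = 36.933... → 36.9.

36.9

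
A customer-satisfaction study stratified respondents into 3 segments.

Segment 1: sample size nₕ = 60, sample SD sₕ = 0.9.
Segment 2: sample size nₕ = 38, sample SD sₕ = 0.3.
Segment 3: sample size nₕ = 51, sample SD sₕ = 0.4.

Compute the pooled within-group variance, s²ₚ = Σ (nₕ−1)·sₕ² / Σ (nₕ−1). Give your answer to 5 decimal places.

0.40493

1: (60−1)·0.9² = 59·0.81 = 47.79
2: (38−1)·0.3² = 37·0.09 = 3.33
3: (51−1)·0.4² = 50·0.16 = 8
Numerator = 59.12; denominator = Σ(nₕ−1) = 146.
s²ₚ = 59.12/146 = 0.4049315... → 0.40493.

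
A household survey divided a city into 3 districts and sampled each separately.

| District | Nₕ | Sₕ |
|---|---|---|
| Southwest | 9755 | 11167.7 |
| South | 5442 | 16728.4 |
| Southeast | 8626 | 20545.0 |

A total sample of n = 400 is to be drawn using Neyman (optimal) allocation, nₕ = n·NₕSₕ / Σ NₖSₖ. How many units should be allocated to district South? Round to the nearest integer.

Southwest: NₕSₕ = 9755·11167.7 = 108940913.5
South: NₕSₕ = 5442·16728.4 = 91035952.8
Southeast: NₕSₕ = 8626·20545.0 = 177221170
Σ NₕSₕ = 377198036.3.
n_South = 400·91035952.8/377198036.3 = 96.539... → 97.

97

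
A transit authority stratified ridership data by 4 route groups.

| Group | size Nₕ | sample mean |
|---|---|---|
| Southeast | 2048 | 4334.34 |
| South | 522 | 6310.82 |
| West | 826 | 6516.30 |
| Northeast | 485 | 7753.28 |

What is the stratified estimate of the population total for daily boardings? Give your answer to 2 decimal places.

Estimate total by summing Nₕ·x̄ₕ over strata.
2048·4334.34 + 522·6310.82 + 826·6516.30 + 485·7753.28 = 8876728.32 + 3294248.04 + 5382463.8 + 3760340.8 = 21313780.96.

21313780.96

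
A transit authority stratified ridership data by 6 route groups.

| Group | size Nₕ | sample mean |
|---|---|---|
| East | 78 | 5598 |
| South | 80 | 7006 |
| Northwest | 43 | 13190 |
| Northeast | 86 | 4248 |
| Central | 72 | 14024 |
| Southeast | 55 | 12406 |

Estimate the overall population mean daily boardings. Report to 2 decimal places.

x̄_st = (Σ Nₕx̄ₕ) / (Σ Nₕ) = (78·5598 + 80·7006 + 43·13190 + 86·4248 + 72·14024 + 55·12406) / 414
= 3621680 / 414 = 8748.0193... → 8748.02.

8748.02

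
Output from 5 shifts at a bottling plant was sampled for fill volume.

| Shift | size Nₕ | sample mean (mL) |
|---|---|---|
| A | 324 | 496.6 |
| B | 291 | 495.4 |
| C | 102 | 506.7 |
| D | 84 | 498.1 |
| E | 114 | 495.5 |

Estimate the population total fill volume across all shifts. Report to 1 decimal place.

455070.6

Population total = Σ Nₕ·x̄ₕ (each stratum's size times its mean).
324·496.6 + 291·495.4 + 102·506.7 + 84·498.1 + 114·495.5 = 160898.4 + 144161.4 + 51683.4 + 41840.4 + 56487 = 455070.6.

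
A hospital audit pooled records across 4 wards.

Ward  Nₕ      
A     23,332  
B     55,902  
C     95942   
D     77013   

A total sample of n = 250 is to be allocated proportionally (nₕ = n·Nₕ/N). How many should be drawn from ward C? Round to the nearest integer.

Share of ward C = 95942/252189 = 0.38044.
Allocate 250 × 0.38044 = 95.109... → 95.

95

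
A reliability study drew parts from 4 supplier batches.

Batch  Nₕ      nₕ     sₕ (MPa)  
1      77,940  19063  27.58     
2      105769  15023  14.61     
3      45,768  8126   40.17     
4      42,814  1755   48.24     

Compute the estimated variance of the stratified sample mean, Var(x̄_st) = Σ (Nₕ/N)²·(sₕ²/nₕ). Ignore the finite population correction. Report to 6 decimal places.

0.043806

N = 272291; Wₕ = Nₕ/N.
batch 1: (77940/272291)²·27.58²/19063 = 0.003269275
batch 2: (105769/272291)²·14.61²/15023 = 0.002143848
batch 3: (45768/272291)²·40.17²/8126 = 0.005610275
batch 4: (42814/272291)²·48.24²/1755 = 0.032782533
Sum = 0.043805932 → 0.043806.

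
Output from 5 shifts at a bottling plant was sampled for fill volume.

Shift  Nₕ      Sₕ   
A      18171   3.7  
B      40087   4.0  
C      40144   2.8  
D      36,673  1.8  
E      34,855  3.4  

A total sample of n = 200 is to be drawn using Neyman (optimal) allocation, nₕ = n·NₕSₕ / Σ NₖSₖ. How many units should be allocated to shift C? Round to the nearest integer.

43

Σ NₕSₕ = 18171·3.7 + 40087·4.0 + 40144·2.8 + 36673·1.8 + 34855·3.4 = 524502.3.
Share for C: 112403.2/524502.3 = 0.21430.
n_C = 200 × 0.21430 = 42.861... → 43.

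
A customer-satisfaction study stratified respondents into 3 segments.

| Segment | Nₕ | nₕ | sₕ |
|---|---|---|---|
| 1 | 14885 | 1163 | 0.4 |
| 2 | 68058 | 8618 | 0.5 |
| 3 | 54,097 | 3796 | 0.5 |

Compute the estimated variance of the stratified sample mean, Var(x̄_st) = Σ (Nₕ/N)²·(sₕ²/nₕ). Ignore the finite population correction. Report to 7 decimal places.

0.0000190

N = 137040; Wₕ = Nₕ/N.
segment 1: (14885/137040)²·0.4²/1163 = 0.0000016231
segment 2: (68058/137040)²·0.5²/8618 = 0.0000071548
segment 3: (54097/137040)²·0.5²/3796 = 0.0000102628
Sum = 0.0000190407 → 0.0000190.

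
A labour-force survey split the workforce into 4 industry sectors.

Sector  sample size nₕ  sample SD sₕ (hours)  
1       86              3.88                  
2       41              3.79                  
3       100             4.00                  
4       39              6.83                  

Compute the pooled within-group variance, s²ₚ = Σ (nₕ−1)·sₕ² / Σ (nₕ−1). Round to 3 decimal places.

1: (86−1)·3.88² = 85·15.0544 = 1279.624
2: (41−1)·3.79² = 40·14.3641 = 574.564
3: (100−1)·4.00² = 99·16 = 1584
4: (39−1)·6.83² = 38·46.6489 = 1772.6582
Numerator = 5210.8462; denominator = Σ(nₕ−1) = 262.
s²ₚ = 5210.8462/262 = 19.88873... → 19.889.

19.889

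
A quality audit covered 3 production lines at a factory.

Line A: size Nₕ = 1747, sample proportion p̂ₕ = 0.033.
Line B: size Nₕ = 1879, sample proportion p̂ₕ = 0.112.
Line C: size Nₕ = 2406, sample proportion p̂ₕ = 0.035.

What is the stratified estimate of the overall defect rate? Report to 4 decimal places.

N = 1747 + 1879 + 2406 = 6032.
Overall proportion = Σ (Nₕ/N)·p̂ₕ.
Σ Nₕp̂ₕ = 57.651 + 210.448 + 84.21 = 352.309.
352.309 / 6032 = 0.058407... → 0.0584.

0.0584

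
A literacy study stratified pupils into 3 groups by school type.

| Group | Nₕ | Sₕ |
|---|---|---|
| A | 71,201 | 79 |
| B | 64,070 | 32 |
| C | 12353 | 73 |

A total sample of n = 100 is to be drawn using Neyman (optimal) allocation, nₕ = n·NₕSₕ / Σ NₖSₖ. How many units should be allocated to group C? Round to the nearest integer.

11

Σ NₕSₕ = 71201·79 + 64070·32 + 12353·73 = 8576888.
Share for C: 901769/8576888 = 0.10514.
n_C = 100 × 0.10514 = 10.514... → 11.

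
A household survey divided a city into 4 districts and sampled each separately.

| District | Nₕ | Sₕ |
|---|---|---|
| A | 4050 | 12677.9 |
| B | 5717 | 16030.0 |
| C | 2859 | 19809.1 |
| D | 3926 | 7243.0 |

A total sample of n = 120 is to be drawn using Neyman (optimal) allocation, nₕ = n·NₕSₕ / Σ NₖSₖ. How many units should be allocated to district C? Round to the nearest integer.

A: NₕSₕ = 4050·12677.9 = 51345495
B: NₕSₕ = 5717·16030.0 = 91643510
C: NₕSₕ = 2859·19809.1 = 56634216.9
D: NₕSₕ = 3926·7243.0 = 28436018
Σ NₕSₕ = 228059239.9.
n_C = 120·56634216.9/228059239.9 = 29.800... → 30.

30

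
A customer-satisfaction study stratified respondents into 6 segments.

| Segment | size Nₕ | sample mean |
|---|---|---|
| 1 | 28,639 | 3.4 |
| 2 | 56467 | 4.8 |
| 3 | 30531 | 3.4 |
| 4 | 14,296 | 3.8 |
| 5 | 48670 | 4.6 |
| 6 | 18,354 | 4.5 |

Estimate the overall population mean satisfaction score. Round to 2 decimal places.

4.23

x̄_st = (Σ Nₕx̄ₕ) / (Σ Nₕ) = (28639·3.4 + 56467·4.8 + 30531·3.4 + 14296·3.8 + 48670·4.6 + 18354·4.5) / 196957
= 833019.4 / 196957 = 4.2294... → 4.23.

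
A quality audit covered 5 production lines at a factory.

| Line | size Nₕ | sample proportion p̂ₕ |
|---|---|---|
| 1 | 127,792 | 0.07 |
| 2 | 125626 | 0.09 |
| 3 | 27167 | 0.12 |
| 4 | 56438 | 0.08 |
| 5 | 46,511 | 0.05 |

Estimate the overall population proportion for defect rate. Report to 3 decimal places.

0.079

Wₕ = Nₕ/N with N = 383534: 0.3332, 0.3275, 0.0708, 0.1472, 0.1213.
p̂_st = 0.3332·0.07 + 0.3275·0.09 + 0.0708·0.12 + 0.1472·0.08 + 0.1213·0.05 ≈ 0.07914... → 0.079.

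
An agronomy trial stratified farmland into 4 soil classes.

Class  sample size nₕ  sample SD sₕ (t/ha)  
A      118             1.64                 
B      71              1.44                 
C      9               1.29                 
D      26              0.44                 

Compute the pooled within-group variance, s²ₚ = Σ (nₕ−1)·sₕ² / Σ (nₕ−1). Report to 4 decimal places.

2.1727

Degrees of freedom: 117 + 70 + 8 + 25 = 220.
Σ(nₕ−1)sₕ² = 117·2.6896 + 70·2.0736 + 8·1.6641 + 25·0.1936 = 477.988.
s²ₚ = 477.988 / 220 = 2.172673... → 2.1727.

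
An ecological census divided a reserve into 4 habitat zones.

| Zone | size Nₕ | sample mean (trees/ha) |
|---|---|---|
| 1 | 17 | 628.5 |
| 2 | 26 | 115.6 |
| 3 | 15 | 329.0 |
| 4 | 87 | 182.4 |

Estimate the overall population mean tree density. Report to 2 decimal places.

237.89

x̄_st = (Σ Nₕx̄ₕ) / (Σ Nₕ) = (17·628.5 + 26·115.6 + 15·329.0 + 87·182.4) / 145
= 34493.9 / 145 = 237.8890... → 237.89.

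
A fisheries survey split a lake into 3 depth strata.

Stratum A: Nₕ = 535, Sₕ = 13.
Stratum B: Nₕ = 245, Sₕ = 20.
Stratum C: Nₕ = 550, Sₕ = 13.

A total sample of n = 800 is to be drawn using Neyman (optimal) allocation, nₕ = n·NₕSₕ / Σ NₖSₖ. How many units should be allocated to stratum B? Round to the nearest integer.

Σ NₕSₕ = 535·13 + 245·20 + 550·13 = 19005.
Share for B: 4900/19005 = 0.25783.
n_B = 800 × 0.25783 = 206.262... → 206.

206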